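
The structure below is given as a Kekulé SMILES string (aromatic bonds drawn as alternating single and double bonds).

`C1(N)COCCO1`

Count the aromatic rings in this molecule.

The SMILES encodes a six-membered saturated ring with oxygens at positions 1 and 4.
The 6-membered ring with two oxygens (1,4) has only sp³ atoms, so it is not fully conjugated — not aromatic (1,4-dioxane).

0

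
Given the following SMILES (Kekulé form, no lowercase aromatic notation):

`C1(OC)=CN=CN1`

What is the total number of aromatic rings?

The SMILES encodes a five-membered ring with nitrogens at positions 1 and 3 (one bearing H, one in a C=N bond) and two double bonds.
The 5-membered ring with two nitrogens (one N–H, one =N–) has a continuous p-orbital overlap around the ring; 2 ring double bonds (4 π electrons) plus a heteroatom lone pair (2) give 6 π electrons. Since 6 = 4n+2 (n=1), it is aromatic (imidazole).

1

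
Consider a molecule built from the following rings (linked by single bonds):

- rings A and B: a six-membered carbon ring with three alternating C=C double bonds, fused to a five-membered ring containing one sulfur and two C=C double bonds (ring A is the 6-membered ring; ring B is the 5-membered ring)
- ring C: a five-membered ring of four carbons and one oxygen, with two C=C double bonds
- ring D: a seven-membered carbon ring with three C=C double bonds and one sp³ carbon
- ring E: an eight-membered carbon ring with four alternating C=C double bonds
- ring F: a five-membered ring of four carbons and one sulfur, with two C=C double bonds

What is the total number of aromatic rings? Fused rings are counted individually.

4

Rings A and B form a fused bicyclic system (with one sulfur) with 9 sp² atoms and 10 π electrons from ring double bonds plus a heteroatom lone pair. 10 = 4(2)+2, so the system is aromatic and both rings count as aromatic (benzothiophene).
Ring C has a continuous p-orbital overlap around the ring; 2 ring double bonds (4 π electrons) plus a heteroatom lone pair (2) give 6 π electrons. 6 = 4(1)+2, so ring C is aromatic (furan).
Ring D has one sp³ carbon, so it is not fully conjugated — not aromatic (cycloheptatriene).
Ring E has only sp² ring atoms; a planar conformation would have a fully conjugated π system of 8 electrons. But 8 = 4(2), which is 4n not 4n+2, so ring E is not aromatic (cyclooctatetraene) — cyclooctatetraene distorts into a non-planar tub to avoid antiaromaticity.
Ring F is planar and fully conjugated; 2 ring double bonds (4 π electrons) plus a heteroatom lone pair (2) give 6 π electrons. 6 = 4(1)+2, so ring F is aromatic (thiophene).
Aromatic: A, B, C, F. Total: 4.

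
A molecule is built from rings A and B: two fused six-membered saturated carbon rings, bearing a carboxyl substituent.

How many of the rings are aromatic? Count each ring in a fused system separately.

Ring A has only sp³ atoms, so it is not fully conjugated — not aromatic (cyclohexane ring).
Ring B has only sp³ atoms, so it is not fully conjugated — not aromatic (cyclohexane ring).
No ring is aromatic. Total: 0.

0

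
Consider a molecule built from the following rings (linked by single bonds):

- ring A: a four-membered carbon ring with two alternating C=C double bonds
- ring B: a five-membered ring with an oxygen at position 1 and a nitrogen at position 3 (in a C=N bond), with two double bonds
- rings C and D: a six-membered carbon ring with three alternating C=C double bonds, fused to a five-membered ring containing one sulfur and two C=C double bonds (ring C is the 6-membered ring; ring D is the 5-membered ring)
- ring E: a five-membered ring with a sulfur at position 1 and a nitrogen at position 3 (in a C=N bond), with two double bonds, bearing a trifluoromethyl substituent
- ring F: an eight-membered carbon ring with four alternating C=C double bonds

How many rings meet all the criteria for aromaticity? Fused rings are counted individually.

4

Ring A has only sp² ring atoms; a planar conformation would have a fully conjugated π system of 4 electrons. But 4 = 4(1), which is 4n not 4n+2, so ring A is not aromatic (cyclobutadiene) — cyclobutadiene is antiaromatic and distorts to a rectangle.
Ring B has a continuous p-orbital overlap around the ring; 2 ring double bonds (4 π electrons) plus a heteroatom lone pair (2) give 6 π electrons. Since 6 = 4n+2 (n=1), ring B is aromatic (oxazole).
Rings C and D form a fused bicyclic system (with one sulfur) with 9 sp² atoms and 10 π electrons from ring double bonds plus a heteroatom lone pair. 10 = 4(2)+2, so the system is aromatic and both rings count as aromatic (benzothiophene).
Ring E is planar and fully conjugated; 2 ring double bonds (4 π electrons) plus a heteroatom lone pair (2) give 6 π electrons. 6 = 4(1)+2, so ring E is aromatic (thiazole).
Ring F has only sp² ring atoms; a planar conformation would have a fully conjugated π system of 8 electrons. But 8 = 4(2), which is 4n not 4n+2, so ring F is not aromatic (cyclooctatetraene) — cyclooctatetraene distorts into a non-planar tub to avoid antiaromaticity.
Aromatic: B, C, D, E. Total: 4.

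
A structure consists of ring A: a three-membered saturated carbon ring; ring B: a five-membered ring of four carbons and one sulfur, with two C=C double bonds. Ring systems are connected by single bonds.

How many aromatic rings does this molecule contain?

Ring A has only sp³ atoms, so it is not fully conjugated — not aromatic (cyclopropane).
Ring B has a continuous p-orbital overlap around the ring; 2 ring double bonds (4 π electrons) plus a heteroatom lone pair (2) give 6 π electrons. That satisfies 4n+2 with n=1, so ring B is aromatic (thiophene).
Aromatic: B. Total: 1.

1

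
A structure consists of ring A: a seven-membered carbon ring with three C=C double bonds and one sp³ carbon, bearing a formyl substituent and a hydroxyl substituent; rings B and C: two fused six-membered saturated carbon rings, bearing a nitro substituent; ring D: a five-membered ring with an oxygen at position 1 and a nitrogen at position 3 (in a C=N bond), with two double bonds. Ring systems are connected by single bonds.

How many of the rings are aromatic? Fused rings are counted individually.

1

Ring A has one sp³ carbon, so it is not fully conjugated — not aromatic (cycloheptatriene).
Ring B has only sp³ atoms, so it is not fully conjugated — not aromatic (cyclohexane ring).
Ring C has only sp³ atoms, so it is not fully conjugated — not aromatic (cyclohexane ring).
Ring D is planar and fully conjugated; 2 ring double bonds (4 π electrons) plus a heteroatom lone pair (2) give 6 π electrons. That satisfies 4n+2 with n=1, so ring D is aromatic (oxazole).
Aromatic: D. Total: 1.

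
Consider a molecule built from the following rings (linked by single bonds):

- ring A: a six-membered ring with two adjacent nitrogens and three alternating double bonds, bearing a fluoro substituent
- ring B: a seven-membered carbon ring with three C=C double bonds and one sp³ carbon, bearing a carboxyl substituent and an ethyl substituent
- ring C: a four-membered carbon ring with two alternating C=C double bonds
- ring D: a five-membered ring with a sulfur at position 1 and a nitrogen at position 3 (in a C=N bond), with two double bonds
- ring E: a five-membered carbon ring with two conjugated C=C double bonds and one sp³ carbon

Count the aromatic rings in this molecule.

2

Ring A is fully conjugated (every ring atom contributes a p orbital); 3 ring double bonds give 6 π electrons. 6 = 4(1)+2, so ring A is aromatic (pyridazine).
Ring B has one sp³ carbon, so it is not fully conjugated — not aromatic (cycloheptatriene).
Ring C has only sp² ring atoms; a planar conformation would have a fully conjugated π system of 4 electrons. But 4 = 4(1), which is 4n not 4n+2, so ring C is not aromatic (cyclobutadiene) — cyclobutadiene is antiaromatic and distorts to a rectangle.
Ring D is fully conjugated (every ring atom contributes a p orbital); 2 ring double bonds (4 π electrons) plus a heteroatom lone pair (2) give 6 π electrons. Since 6 = 4n+2 (n=1), ring D is aromatic (thiazole).
Ring E has one sp³ carbon, so it is not fully conjugated — not aromatic (cyclopentadiene).
Aromatic: A, D. Total: 2.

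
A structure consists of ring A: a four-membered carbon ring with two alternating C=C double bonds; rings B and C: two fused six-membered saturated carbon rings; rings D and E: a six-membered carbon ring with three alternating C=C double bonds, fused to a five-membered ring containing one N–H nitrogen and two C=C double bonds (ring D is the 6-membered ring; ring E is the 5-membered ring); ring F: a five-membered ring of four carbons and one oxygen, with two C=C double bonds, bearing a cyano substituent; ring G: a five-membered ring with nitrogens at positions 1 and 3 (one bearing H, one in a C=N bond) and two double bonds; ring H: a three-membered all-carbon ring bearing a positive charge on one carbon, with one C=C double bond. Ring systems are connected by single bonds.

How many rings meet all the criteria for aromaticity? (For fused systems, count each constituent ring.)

Ring A has only sp² ring atoms; a planar conformation would have a fully conjugated π system of 4 electrons. But 4 = 4(1), which is 4n not 4n+2, so ring A is not aromatic (cyclobutadiene) — cyclobutadiene is antiaromatic and distorts to a rectangle.
Ring B has only sp³ atoms, so it is not fully conjugated — not aromatic (cyclohexane ring).
Ring C has only sp³ atoms, so it is not fully conjugated — not aromatic (cyclohexane ring).
Rings D and E form a fused bicyclic system (with one N–H) with 9 sp² atoms and 10 π electrons from ring double bonds plus a heteroatom lone pair. 10 = 4(2)+2, so the system is aromatic and both rings count as aromatic (indole).
Ring F is fully conjugated (every ring atom contributes a p orbital); 2 ring double bonds (4 π electrons) plus a heteroatom lone pair (2) give 6 π electrons. Since 6 = 4n+2 (n=1), ring F is aromatic (furan).
Ring G has a continuous p-orbital overlap around the ring; 2 ring double bonds (4 π electrons) plus a heteroatom lone pair (2) give 6 π electrons. Since 6 = 4n+2 (n=1), ring G is aromatic (imidazole).
Ring H is fully conjugated (every ring atom contributes a p orbital); 1 ring double bond (2 π electrons) plus the carbocation's empty p orbital (0, but keeps the ring conjugated) give 2 π electrons. 2 = 4(0)+2, so ring H is aromatic (cyclopropenyl cation).
Aromatic: D, E, F, G, H. Total: 5.

5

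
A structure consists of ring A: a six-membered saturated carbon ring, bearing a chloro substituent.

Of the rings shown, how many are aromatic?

0

Ring A has only sp³ atoms, so it is not fully conjugated — not aromatic (cyclohexane).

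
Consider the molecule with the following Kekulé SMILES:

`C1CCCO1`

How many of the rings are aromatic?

0

The SMILES encodes a five-membered saturated ring of four carbons and one oxygen.
The 5-membered ring with one oxygen has only sp³ atoms, so it is not fully conjugated — not aromatic (tetrahydrofuran).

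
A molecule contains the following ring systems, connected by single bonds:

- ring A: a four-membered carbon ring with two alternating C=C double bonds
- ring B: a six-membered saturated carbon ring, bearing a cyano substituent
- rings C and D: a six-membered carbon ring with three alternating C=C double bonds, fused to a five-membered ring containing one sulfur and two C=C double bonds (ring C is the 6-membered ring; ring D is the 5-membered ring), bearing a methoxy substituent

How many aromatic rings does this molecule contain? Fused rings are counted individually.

2

Ring A has only sp² ring atoms; a planar conformation would have a fully conjugated π system of 4 electrons. But 4 = 4(1), which is 4n not 4n+2, so ring A is not aromatic (cyclobutadiene) — cyclobutadiene is antiaromatic and distorts to a rectangle.
Ring B has only sp³ atoms, so it is not fully conjugated — not aromatic (cyclohexane).
Rings C and D form a fused bicyclic system (with one sulfur) with 9 sp² atoms and 10 π electrons from ring double bonds plus a heteroatom lone pair. 10 = 4(2)+2, so the system is aromatic and both rings count as aromatic (benzothiophene).
Aromatic: C, D. Total: 2.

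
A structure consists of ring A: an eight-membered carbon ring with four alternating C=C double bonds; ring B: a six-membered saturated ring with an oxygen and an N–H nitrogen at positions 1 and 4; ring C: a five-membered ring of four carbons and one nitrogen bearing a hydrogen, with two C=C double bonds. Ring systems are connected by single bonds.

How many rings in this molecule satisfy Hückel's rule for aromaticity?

Ring A has only sp² ring atoms; a planar conformation would have a fully conjugated π system of 8 electrons. But 8 = 4(2), which is 4n not 4n+2, so ring A is not aromatic (cyclooctatetraene) — cyclooctatetraene distorts into a non-planar tub to avoid antiaromaticity.
Ring B has only sp³ atoms, so it is not fully conjugated — not aromatic (morpholine).
Ring C is planar and fully conjugated; 2 ring double bonds (4 π electrons) plus a heteroatom lone pair (2) give 6 π electrons. Since 6 = 4n+2 (n=1), ring C is aromatic (pyrrole).
Aromatic: C. Total: 1.

1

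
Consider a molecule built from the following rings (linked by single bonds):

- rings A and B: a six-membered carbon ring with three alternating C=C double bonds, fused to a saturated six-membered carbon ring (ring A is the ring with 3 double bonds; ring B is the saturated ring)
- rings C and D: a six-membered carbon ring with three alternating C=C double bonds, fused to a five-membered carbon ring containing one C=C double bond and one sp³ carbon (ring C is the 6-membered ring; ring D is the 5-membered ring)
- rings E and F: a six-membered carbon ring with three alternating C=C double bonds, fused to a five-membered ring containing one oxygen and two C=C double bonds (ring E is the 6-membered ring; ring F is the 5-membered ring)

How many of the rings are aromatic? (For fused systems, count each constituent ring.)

4

Ring A is planar and fully conjugated; 3 ring double bonds give 6 π electrons. Since 6 = 4n+2 (n=1), ring A is aromatic (benzene ring).
Ring B has four sp³ carbons, so it is not fully conjugated — not aromatic (cyclohexane ring).
Ring C is fully conjugated (every ring atom contributes a p orbital); 3 ring double bonds give 6 π electrons. Since 6 = 4n+2 (n=1), ring C is aromatic (benzene ring).
Ring D has one sp³ carbon, so it is not fully conjugated — not aromatic (cyclopentene ring).
Rings E and F form a fused bicyclic system (with one oxygen) with 9 sp² atoms and 10 π electrons from ring double bonds plus a heteroatom lone pair. 10 = 4(2)+2, so the system is aromatic and both rings count as aromatic (benzofuran).
Aromatic: A, C, E, F. Total: 4.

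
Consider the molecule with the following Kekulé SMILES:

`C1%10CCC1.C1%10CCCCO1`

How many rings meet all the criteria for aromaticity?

0

The SMILES encodes a four-membered saturated carbon ring; a six-membered saturated ring of five carbons and one oxygen.
The 4-membered ring has only sp³ atoms, so it is not fully conjugated — not aromatic (cyclobutane).
The 6-membered ring with one oxygen has only sp³ atoms, so it is not fully conjugated — not aromatic (tetrahydropyran).
None of the rings are aromatic. Total: 0.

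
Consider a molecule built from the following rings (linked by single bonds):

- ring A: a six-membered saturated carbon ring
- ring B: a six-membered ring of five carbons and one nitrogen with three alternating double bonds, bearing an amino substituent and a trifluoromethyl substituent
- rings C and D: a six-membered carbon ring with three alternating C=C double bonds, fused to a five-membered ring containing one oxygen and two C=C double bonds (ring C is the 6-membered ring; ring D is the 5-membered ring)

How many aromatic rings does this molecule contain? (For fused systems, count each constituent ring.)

3

Ring A has only sp³ atoms, so it is not fully conjugated — not aromatic (cyclohexane).
Ring B is planar and fully conjugated; 3 ring double bonds give 6 π electrons. That satisfies 4n+2 with n=1, so ring B is aromatic (pyridine).
Rings C and D form a fused bicyclic system (with one oxygen) with 9 sp² atoms and 10 π electrons from ring double bonds plus a heteroatom lone pair. 10 = 4(2)+2, so the system is aromatic and both rings count as aromatic (benzofuran).
Aromatic: B, C, D. Total: 3.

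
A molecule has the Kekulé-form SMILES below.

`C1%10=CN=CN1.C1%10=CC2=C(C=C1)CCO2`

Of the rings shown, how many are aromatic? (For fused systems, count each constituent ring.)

2

The SMILES encodes a five-membered ring with nitrogens at positions 1 and 3 (one bearing H, one in a C=N bond) and two double bonds; a six-membered carbon ring with three alternating C=C double bonds, fused to a five-membered ring containing one oxygen and two sp³ carbons.
The 5-membered ring with two nitrogens (one N–H, one =N–) has a continuous p-orbital overlap around the ring; 2 ring double bonds (4 π electrons) plus a heteroatom lone pair (2) give 6 π electrons. 6 = 4(1)+2, so it is aromatic (imidazole).
The 6-membered ring is planar and fully conjugated; 3 ring double bonds give 6 π electrons. That satisfies 4n+2 with n=1, so it is aromatic (benzene ring).
The 5-membered ring with one oxygen has two sp³ carbons, so it is not fully conjugated — not aromatic (oxolane ring).
2 of the 3 rings are aromatic. Total: 2.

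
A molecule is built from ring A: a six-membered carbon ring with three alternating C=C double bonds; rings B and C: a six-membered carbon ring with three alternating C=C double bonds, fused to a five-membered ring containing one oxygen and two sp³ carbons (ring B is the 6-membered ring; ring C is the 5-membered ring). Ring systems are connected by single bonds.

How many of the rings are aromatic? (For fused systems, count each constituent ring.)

Ring A has a continuous p-orbital overlap around the ring; 3 ring double bonds give 6 π electrons. 6 = 4(1)+2, so ring A is aromatic (benzene).
Ring B is planar and fully conjugated; 3 ring double bonds give 6 π electrons. 6 = 4(1)+2, so ring B is aromatic (benzene ring).
Ring C has two sp³ carbons, so it is not fully conjugated — not aromatic (oxolane ring).
Aromatic: A, B. Total: 2.

2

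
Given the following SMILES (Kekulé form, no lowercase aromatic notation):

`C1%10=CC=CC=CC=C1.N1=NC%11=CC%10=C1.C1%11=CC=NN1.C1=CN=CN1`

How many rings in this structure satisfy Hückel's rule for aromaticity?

3

The SMILES encodes an eight-membered carbon ring with four alternating C=C double bonds; a six-membered ring with two adjacent nitrogens and three alternating double bonds; a five-membered ring with two adjacent nitrogens (one bearing H, one in a double bond) and two double bonds; a five-membered ring with nitrogens at positions 1 and 3 (one bearing H, one in a C=N bond) and two double bonds.
The 8-membered ring has only sp² ring atoms; a planar conformation would have a fully conjugated π system of 8 electrons. But 8 = 4(2), which is 4n not 4n+2, so it is not aromatic (cyclooctatetraene) — cyclooctatetraene distorts into a non-planar tub to avoid antiaromaticity.
The 6-membered ring with two nitrogens (1,2) is planar and fully conjugated; 3 ring double bonds give 6 π electrons. 6 = 4(1)+2, so it is aromatic (pyridazine).
The 5-membered ring with two adjacent nitrogens (one N–H, one =N–) has a continuous p-orbital overlap around the ring; 2 ring double bonds (4 π electrons) plus a heteroatom lone pair (2) give 6 π electrons. 6 = 4(1)+2, so it is aromatic (pyrazole).
The 5-membered ring with two nitrogens (one N–H, one =N–) is planar and fully conjugated; 2 ring double bonds (4 π electrons) plus a heteroatom lone pair (2) give 6 π electrons. Since 6 = 4n+2 (n=1), it is aromatic (imidazole).
3 of the 4 rings are aromatic. Total: 3.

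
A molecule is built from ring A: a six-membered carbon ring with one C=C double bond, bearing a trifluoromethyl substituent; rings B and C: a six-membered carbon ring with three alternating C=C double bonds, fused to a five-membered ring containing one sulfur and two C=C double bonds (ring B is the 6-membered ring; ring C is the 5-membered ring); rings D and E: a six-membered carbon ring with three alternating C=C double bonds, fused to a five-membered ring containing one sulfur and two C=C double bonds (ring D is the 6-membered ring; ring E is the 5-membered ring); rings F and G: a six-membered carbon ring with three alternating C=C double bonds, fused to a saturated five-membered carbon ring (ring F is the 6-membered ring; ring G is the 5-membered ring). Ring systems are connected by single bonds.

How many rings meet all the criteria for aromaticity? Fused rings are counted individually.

Ring A has four sp³ carbons, so it is not fully conjugated — not aromatic (cyclohexene).
Rings B and C form a fused bicyclic system (with one sulfur) with 9 sp² atoms and 10 π electrons from ring double bonds plus a heteroatom lone pair. 10 = 4(2)+2, so the system is aromatic and both rings count as aromatic (benzothiophene).
Rings D and E form a fused bicyclic system (with one sulfur) with 9 sp² atoms and 10 π electrons from ring double bonds plus a heteroatom lone pair. 10 = 4(2)+2, so the system is aromatic and both rings count as aromatic (benzothiophene).
Ring F is planar and fully conjugated; 3 ring double bonds give 6 π electrons. That satisfies 4n+2 with n=1, so ring F is aromatic (benzene ring).
Ring G has three sp³ carbons, so it is not fully conjugated — not aromatic (cyclopentane ring).
Aromatic: B, C, D, E, F. Total: 5.

5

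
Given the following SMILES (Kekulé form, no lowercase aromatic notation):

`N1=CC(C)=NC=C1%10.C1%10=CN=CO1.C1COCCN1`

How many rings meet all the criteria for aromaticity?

2

The SMILES encodes a six-membered ring with nitrogens at positions 1 and 4 and three alternating double bonds; a five-membered ring with an oxygen at position 1 and a nitrogen at position 3 (in a C=N bond), with two double bonds; a six-membered saturated ring with an oxygen and an N–H nitrogen at positions 1 and 4.
The 6-membered ring with two nitrogens (1,4) has a continuous p-orbital overlap around the ring; 3 ring double bonds give 6 π electrons. That satisfies 4n+2 with n=1, so it is aromatic (pyrazine).
The 5-membered ring with one oxygen and one =N– is fully conjugated (every ring atom contributes a p orbital); 2 ring double bonds (4 π electrons) plus a heteroatom lone pair (2) give 6 π electrons. 6 = 4(1)+2, so it is aromatic (oxazole).
The 6-membered ring with one oxygen and one N–H (1,4) has only sp³ atoms, so it is not fully conjugated — not aromatic (morpholine).
2 of the 3 rings are aromatic. Total: 2.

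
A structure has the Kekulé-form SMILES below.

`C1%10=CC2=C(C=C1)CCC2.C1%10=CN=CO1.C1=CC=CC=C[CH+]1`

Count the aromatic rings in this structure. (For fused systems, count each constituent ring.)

3

The SMILES encodes a six-membered carbon ring with three alternating C=C double bonds, fused to a saturated five-membered carbon ring; a five-membered ring with an oxygen at position 1 and a nitrogen at position 3 (in a C=N bond), with two double bonds; a seven-membered all-carbon ring bearing a positive charge on one carbon, with three C=C double bonds.
The 6-membered ring is planar and fully conjugated; 3 ring double bonds give 6 π electrons. That satisfies 4n+2 with n=1, so it is aromatic (benzene ring).
The 5-membered ring has three sp³ carbons, so it is not fully conjugated — not aromatic (cyclopentane ring).
The 5-membered ring with one oxygen and one =N– is planar and fully conjugated; 2 ring double bonds (4 π electrons) plus a heteroatom lone pair (2) give 6 π electrons. 6 = 4(1)+2, so it is aromatic (oxazole).
The 7-membered ring is fully conjugated (every ring atom contributes a p orbital); 3 ring double bonds (6 π electrons) plus the carbocation's empty p orbital (0, but keeps the ring conjugated) give 6 π electrons. 6 = 4(1)+2, so it is aromatic (tropylium cation).
3 of the 4 rings are aromatic. Total: 3.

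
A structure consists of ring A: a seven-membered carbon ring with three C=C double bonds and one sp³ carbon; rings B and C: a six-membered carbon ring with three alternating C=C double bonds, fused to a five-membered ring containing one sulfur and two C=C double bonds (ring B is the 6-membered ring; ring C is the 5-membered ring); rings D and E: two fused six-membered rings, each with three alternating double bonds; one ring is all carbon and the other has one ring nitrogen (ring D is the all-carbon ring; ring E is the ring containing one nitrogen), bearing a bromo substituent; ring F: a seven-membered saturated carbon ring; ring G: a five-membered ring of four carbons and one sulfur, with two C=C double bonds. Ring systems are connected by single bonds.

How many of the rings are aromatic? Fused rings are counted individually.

Ring A has one sp³ carbon, so it is not fully conjugated — not aromatic (cycloheptatriene).
Rings B and C form a fused bicyclic system (with one sulfur) with 9 sp² atoms and 10 π electrons from ring double bonds plus a heteroatom lone pair. 10 = 4(2)+2, so the system is aromatic and both rings count as aromatic (benzothiophene).
Rings D and E form a fused bicyclic system (with one nitrogen) with 10 sp² atoms and 10 π electrons from ring double bonds. 10 = 4(2)+2, so the system is aromatic and both rings count as aromatic (quinoline).
Ring F has only sp³ atoms, so it is not fully conjugated — not aromatic (cycloheptane).
Ring G is fully conjugated (every ring atom contributes a p orbital); 2 ring double bonds (4 π electrons) plus a heteroatom lone pair (2) give 6 π electrons. 6 = 4(1)+2, so ring G is aromatic (thiophene).
Aromatic: B, C, D, E, G. Total: 5.

5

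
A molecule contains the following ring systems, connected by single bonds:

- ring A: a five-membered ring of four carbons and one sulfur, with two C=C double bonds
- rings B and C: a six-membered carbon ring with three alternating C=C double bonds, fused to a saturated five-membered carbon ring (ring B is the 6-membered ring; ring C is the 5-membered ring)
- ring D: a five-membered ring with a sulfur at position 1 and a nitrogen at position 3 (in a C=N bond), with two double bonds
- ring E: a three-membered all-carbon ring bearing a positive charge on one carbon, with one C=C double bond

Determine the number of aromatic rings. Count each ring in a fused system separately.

4

Ring A has a continuous p-orbital overlap around the ring; 2 ring double bonds (4 π electrons) plus a heteroatom lone pair (2) give 6 π electrons. That satisfies 4n+2 with n=1, so ring A is aromatic (thiophene).
Ring B has a continuous p-orbital overlap around the ring; 3 ring double bonds give 6 π electrons. 6 = 4(1)+2, so ring B is aromatic (benzene ring).
Ring C has three sp³ carbons, so it is not fully conjugated — not aromatic (cyclopentane ring).
Ring D has a continuous p-orbital overlap around the ring; 2 ring double bonds (4 π electrons) plus a heteroatom lone pair (2) give 6 π electrons. 6 = 4(1)+2, so ring D is aromatic (thiazole).
Ring E is planar and fully conjugated; 1 ring double bond (2 π electrons) plus the carbocation's empty p orbital (0, but keeps the ring conjugated) give 2 π electrons. 2 = 4(0)+2, so ring E is aromatic (cyclopropenyl cation).
Aromatic: A, B, D, E. Total: 4.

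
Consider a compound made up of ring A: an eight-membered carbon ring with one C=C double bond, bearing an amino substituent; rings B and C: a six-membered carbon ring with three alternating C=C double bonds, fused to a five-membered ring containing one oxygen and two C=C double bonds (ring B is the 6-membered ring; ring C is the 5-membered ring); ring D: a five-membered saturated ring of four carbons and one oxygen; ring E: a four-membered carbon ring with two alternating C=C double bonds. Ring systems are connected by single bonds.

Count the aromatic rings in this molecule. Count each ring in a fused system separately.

Ring A has six sp³ carbons, so it is not fully conjugated — not aromatic (cyclooctene).
Rings B and C form a fused bicyclic system (with one oxygen) with 9 sp² atoms and 10 π electrons from ring double bonds plus a heteroatom lone pair. 10 = 4(2)+2, so the system is aromatic and both rings count as aromatic (benzofuran).
Ring D has only sp³ atoms, so it is not fully conjugated — not aromatic (tetrahydrofuran).
Ring E has only sp² ring atoms; a planar conformation would have a fully conjugated π system of 4 electrons. But 4 = 4(1), which is 4n not 4n+2, so ring E is not aromatic (cyclobutadiene) — cyclobutadiene is antiaromatic and distorts to a rectangle.
Aromatic: B, C. Total: 2.

2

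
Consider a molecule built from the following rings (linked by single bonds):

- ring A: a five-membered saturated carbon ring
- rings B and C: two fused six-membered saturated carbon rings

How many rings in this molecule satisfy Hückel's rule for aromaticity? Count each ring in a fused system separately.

0

Ring A has only sp³ atoms, so it is not fully conjugated — not aromatic (cyclopentane).
Ring B has only sp³ atoms, so it is not fully conjugated — not aromatic (cyclohexane ring).
Ring C has only sp³ atoms, so it is not fully conjugated — not aromatic (cyclohexane ring).
No ring is aromatic. Total: 0.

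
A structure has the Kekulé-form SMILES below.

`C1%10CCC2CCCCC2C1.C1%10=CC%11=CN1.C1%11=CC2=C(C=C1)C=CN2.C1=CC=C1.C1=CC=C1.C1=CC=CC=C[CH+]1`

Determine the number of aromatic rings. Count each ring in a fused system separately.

4

The SMILES encodes two fused six-membered saturated carbon rings; a five-membered ring of four carbons and one nitrogen bearing a hydrogen, with two C=C double bonds; a six-membered carbon ring with three alternating C=C double bonds, fused to a five-membered ring containing one N–H nitrogen and two C=C double bonds; a four-membered carbon ring with two alternating C=C double bonds; a four-membered carbon ring with two alternating C=C double bonds; a seven-membered all-carbon ring bearing a positive charge on one carbon, with three C=C double bonds.
The 6-membered ring has only sp³ atoms, so it is not fully conjugated — not aromatic (cyclohexane ring).
The second 6-membered ring has only sp³ atoms, so it is not fully conjugated — not aromatic (cyclohexane ring).
The 5-membered ring with one N–H is planar and fully conjugated; 2 ring double bonds (4 π electrons) plus a heteroatom lone pair (2) give 6 π electrons. 6 = 4(1)+2, so it is aromatic (pyrrole).
The fused 6/5-membered bicyclic (with one N–H) is a single π system with 9 sp² atoms and 10 π electrons from ring double bonds plus a heteroatom lone pair. 10 = 4(2)+2, so the system is aromatic and both rings count as aromatic (indole).
The 4-membered ring has only sp² ring atoms; a planar conformation would have a fully conjugated π system of 4 electrons. But 4 = 4(1), which is 4n not 4n+2, so it is not aromatic (cyclobutadiene) — cyclobutadiene is antiaromatic and distorts to a rectangle.
The second 4-membered ring has only sp² ring atoms; a planar conformation would have a fully conjugated π system of 4 electrons. But 4 = 4(1), which is 4n not 4n+2, so it is not aromatic (cyclobutadiene) — cyclobutadiene is antiaromatic and distorts to a rectangle.
The 7-membered ring is fully conjugated (every ring atom contributes a p orbital); 3 ring double bonds (6 π electrons) plus the carbocation's empty p orbital (0, but keeps the ring conjugated) give 6 π electrons. Since 6 = 4n+2 (n=1), it is aromatic (tropylium cation).
4 of the 8 rings are aromatic. Total: 4.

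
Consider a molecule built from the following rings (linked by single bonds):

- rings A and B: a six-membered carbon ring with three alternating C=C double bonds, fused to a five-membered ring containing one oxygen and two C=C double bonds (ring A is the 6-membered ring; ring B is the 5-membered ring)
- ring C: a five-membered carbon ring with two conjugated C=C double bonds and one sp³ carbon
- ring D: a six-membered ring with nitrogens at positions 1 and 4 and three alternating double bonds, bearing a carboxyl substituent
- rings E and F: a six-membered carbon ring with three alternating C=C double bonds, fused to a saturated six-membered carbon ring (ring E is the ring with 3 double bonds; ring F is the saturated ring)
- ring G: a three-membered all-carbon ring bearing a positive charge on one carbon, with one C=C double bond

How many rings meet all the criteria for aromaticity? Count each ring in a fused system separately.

Rings A and B form a fused bicyclic system (with one oxygen) with 9 sp² atoms and 10 π electrons from ring double bonds plus a heteroatom lone pair. 10 = 4(2)+2, so the system is aromatic and both rings count as aromatic (benzofuran).
Ring C has one sp³ carbon, so it is not fully conjugated — not aromatic (cyclopentadiene).
Ring D is fully conjugated (every ring atom contributes a p orbital); 3 ring double bonds give 6 π electrons. That satisfies 4n+2 with n=1, so ring D is aromatic (pyrazine).
Ring E has a continuous p-orbital overlap around the ring; 3 ring double bonds give 6 π electrons. Since 6 = 4n+2 (n=1), ring E is aromatic (benzene ring).
Ring F has four sp³ carbons, so it is not fully conjugated — not aromatic (cyclohexane ring).
Ring G has a continuous p-orbital overlap around the ring; 1 ring double bond (2 π electrons) plus the carbocation's empty p orbital (0, but keeps the ring conjugated) give 2 π electrons. Since 2 = 4n+2 (n=0), ring G is aromatic (cyclopropenyl cation).
Aromatic: A, B, D, E, G. Total: 5.

5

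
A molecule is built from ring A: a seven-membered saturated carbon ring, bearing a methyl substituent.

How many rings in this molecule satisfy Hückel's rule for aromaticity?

Ring A has only sp³ atoms, so it is not fully conjugated — not aromatic (cycloheptane).

0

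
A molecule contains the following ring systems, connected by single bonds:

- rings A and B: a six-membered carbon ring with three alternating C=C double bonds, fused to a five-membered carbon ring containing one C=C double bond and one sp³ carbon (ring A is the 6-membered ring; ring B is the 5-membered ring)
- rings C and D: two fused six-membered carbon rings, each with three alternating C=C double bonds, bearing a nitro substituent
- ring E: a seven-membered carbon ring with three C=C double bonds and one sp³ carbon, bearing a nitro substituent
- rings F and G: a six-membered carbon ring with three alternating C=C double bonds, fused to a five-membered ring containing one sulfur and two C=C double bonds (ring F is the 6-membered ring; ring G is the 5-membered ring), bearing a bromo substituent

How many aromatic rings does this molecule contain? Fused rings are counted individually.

5

Ring A has a continuous p-orbital overlap around the ring; 3 ring double bonds give 6 π electrons. Since 6 = 4n+2 (n=1), ring A is aromatic (benzene ring).
Ring B has one sp³ carbon, so it is not fully conjugated — not aromatic (cyclopentene ring).
Rings C and D form a fused bicyclic system with 10 sp² atoms and 10 π electrons from ring double bonds. 10 = 4(2)+2, so the system is aromatic and both rings count as aromatic (naphthalene).
Ring E has one sp³ carbon, so it is not fully conjugated — not aromatic (cycloheptatriene).
Rings F and G form a fused bicyclic system (with one sulfur) with 9 sp² atoms and 10 π electrons from ring double bonds plus a heteroatom lone pair. 10 = 4(2)+2, so the system is aromatic and both rings count as aromatic (benzothiophene).
Aromatic: A, C, D, F, G. Total: 5.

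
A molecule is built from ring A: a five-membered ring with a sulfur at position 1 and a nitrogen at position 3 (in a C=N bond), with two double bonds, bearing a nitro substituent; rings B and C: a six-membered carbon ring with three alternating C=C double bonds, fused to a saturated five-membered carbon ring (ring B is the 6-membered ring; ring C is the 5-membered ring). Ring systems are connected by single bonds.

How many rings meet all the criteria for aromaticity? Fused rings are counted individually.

2

Ring A is fully conjugated (every ring atom contributes a p orbital); 2 ring double bonds (4 π electrons) plus a heteroatom lone pair (2) give 6 π electrons. That satisfies 4n+2 with n=1, so ring A is aromatic (thiazole).
Ring B is fully conjugated (every ring atom contributes a p orbital); 3 ring double bonds give 6 π electrons. That satisfies 4n+2 with n=1, so ring B is aromatic (benzene ring).
Ring C has three sp³ carbons, so it is not fully conjugated — not aromatic (cyclopentane ring).
Aromatic: A, B. Total: 2.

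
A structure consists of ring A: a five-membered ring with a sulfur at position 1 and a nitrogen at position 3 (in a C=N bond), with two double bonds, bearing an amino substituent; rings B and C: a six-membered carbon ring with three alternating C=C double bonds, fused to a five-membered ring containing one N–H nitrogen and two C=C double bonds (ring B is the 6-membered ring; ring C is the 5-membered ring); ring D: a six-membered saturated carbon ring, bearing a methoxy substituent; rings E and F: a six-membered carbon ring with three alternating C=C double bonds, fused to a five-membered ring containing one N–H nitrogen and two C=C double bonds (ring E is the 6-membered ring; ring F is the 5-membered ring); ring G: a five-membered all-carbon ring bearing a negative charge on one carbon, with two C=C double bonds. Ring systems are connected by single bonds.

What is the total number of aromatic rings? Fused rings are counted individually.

Ring A has a continuous p-orbital overlap around the ring; 2 ring double bonds (4 π electrons) plus a heteroatom lone pair (2) give 6 π electrons. 6 = 4(1)+2, so ring A is aromatic (thiazole).
Rings B and C form a fused bicyclic system (with one N–H) with 9 sp² atoms and 10 π electrons from ring double bonds plus a heteroatom lone pair. 10 = 4(2)+2, so the system is aromatic and both rings count as aromatic (indole).
Ring D has only sp³ atoms, so it is not fully conjugated — not aromatic (cyclohexane).
Rings E and F form a fused bicyclic system (with one N–H) with 9 sp² atoms and 10 π electrons from ring double bonds plus a heteroatom lone pair. 10 = 4(2)+2, so the system is aromatic and both rings count as aromatic (indole).
Ring G is fully conjugated (every ring atom contributes a p orbital); 2 ring double bonds (4 π electrons) plus the carbanion lone pair (2) give 6 π electrons. Since 6 = 4n+2 (n=1), ring G is aromatic (cyclopentadienyl anion).
Aromatic: A, B, C, E, F, G. Total: 6.

6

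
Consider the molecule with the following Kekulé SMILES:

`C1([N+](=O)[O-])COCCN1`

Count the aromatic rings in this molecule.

The SMILES encodes a six-membered saturated ring with an oxygen and an N–H nitrogen at positions 1 and 4.
The 6-membered ring with one oxygen and one N–H (1,4) has only sp³ atoms, so it is not fully conjugated — not aromatic (morpholine).

0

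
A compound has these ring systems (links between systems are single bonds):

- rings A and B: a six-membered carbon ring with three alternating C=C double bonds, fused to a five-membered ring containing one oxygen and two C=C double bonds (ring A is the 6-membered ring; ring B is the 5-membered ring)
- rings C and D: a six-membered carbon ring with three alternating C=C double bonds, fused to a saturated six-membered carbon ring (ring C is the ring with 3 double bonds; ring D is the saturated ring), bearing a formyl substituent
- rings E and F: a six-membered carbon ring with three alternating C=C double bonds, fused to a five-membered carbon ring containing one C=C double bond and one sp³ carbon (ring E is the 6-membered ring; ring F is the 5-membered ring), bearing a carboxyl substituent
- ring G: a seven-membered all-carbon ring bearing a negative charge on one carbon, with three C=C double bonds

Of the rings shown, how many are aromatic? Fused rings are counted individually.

Rings A and B form a fused bicyclic system (with one oxygen) with 9 sp² atoms and 10 π electrons from ring double bonds plus a heteroatom lone pair. 10 = 4(2)+2, so the system is aromatic and both rings count as aromatic (benzofuran).
Ring C is planar and fully conjugated; 3 ring double bonds give 6 π electrons. Since 6 = 4n+2 (n=1), ring C is aromatic (benzene ring).
Ring D has four sp³ carbons, so it is not fully conjugated — not aromatic (cyclohexane ring).
Ring E is planar and fully conjugated; 3 ring double bonds give 6 π electrons. 6 = 4(1)+2, so ring E is aromatic (benzene ring).
Ring F has one sp³ carbon, so it is not fully conjugated — not aromatic (cyclopentene ring).
Ring G has only sp² ring atoms; a planar conformation would have a fully conjugated π system of 8 electrons. But 8 = 4(2), which is 4n not 4n+2, so ring G is not aromatic (cycloheptatrienyl anion).
Aromatic: A, B, C, E. Total: 4.

4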